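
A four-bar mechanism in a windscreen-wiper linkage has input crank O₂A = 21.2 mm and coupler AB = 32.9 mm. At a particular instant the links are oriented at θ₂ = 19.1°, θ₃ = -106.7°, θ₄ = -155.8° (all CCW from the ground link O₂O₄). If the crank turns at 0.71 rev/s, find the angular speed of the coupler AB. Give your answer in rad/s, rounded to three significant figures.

0.338

ω₂ = 4.461 rad/s (from 0.71 rev/s).
Differentiating the loop-closure r₂e^{iθ₂}+r₃e^{iθ₃}=r₁+r₄e^{iθ₄} gives r₂ω₂e^{iθ₂}+r₃ω₃e^{iθ₃}=r₄ω₄e^{iθ₄}.
Eliminating the other unknown: ω₃ = r₂ω₂ sin(θ₄−θ₂) / [r₃ sin(θ₃−θ₄)].
Numerator sine = -0.08889; denominator sine = +0.75585.
Result = 0.0212·4.461·(-0.08889) / (0.0329·(+0.75585)) = -0.33808 rad/s; magnitude 0.33808 rad/s.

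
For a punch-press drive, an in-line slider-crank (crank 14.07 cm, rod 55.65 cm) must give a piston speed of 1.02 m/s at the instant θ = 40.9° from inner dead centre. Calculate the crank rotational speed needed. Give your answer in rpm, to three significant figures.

88.6

For an in-line slider-crank, |v_piston| = rω|sinθ|·[1 + r cosθ/√(L² − r² sin²θ)].
With r = 0.1407 m, L = 0.5565 m, θ = 40.9°: the bracketed kinematic factor |dx/dθ| = 0.10997 m.
ω = v/|dx/dθ| = 1.02/0.10997 = 9.275 rad/s.
N = 60ω/(2π) = 88.57 rpm.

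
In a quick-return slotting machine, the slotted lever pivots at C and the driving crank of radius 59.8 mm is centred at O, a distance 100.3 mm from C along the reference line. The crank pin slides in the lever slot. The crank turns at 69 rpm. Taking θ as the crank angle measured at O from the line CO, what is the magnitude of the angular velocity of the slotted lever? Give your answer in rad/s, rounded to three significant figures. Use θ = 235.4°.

ω = 7.226 rad/s (from 69 rpm).
Crank pin A relative to C: A = (d + r cosθ, r sinθ); lever angle φ = atan2(r sinθ, d + r cosθ).
Differentiating tanφ: φ̇ = rω(d cosθ + r)/(d² + r² + 2dr cosθ).
d² + r² + 2dr cosθ = |CA|² = 0.00682434 m²;  d cosθ + r = +0.0028453 m.
|ω_lever| = |0.0598·7.226·+0.0028453| / 0.00682434 = 0.18015 rad/s.

0.180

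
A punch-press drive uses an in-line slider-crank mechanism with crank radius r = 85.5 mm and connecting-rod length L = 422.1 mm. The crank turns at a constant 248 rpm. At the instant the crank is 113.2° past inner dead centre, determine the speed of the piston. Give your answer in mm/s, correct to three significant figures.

1880

ω = 2π·248/60 = 25.97 rad/s
For an in-line slider-crank, x = r cosθ + √(L² − r² sin²θ), so v = −rω sinθ·[1 + r cosθ/√(L² − r² sin²θ)].
With r = 0.0855 m, L = 0.4221 m, θ = 113.2°: √(L² − r² sin²θ) = 0.41472 m.
v = −0.0855·25.97·0.91914·[1 + 0.0855·-0.39394/0.41472] = -1.8752 m/s.
|v| = 1.8752 m/s = 1875.2 mm/s.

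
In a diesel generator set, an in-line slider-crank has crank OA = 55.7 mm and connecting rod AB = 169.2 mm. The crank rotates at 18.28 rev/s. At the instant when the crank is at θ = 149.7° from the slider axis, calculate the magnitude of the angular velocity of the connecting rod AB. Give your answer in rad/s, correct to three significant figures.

ω = 114.9 rad/s (converted from 18.28 rev/s).
The rod makes angle φ with the slider axis where L sinφ = r sinθ; differentiating, L cosφ·φ̇ = r ω cosθ.
L cosφ = √(L² − r² sin²θ) = 0.16685 m.
|ω_rod| = r ω |cosθ| / √(L² − r² sin²θ) = 0.0557·114.9·0.86340/0.16685 = 33.105 rad/s.

33.1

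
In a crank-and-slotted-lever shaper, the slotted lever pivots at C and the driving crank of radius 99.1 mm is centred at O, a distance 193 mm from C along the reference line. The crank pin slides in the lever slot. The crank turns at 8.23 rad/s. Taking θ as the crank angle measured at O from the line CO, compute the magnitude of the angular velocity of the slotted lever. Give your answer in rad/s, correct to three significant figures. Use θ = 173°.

8.28

ω = 8.23 rad/s
Crank pin A relative to C: A = (d + r cosθ, r sinθ); lever angle φ = atan2(r sinθ, d + r cosθ).
Differentiating tanφ: φ̇ = rω(d cosθ + r)/(d² + r² + 2dr cosθ).
d² + r² + 2dr cosθ = |CA|² = 0.00910234 m²;  d cosθ + r = -0.092461 m.
|ω_lever| = |0.0991·8.23·-0.092461| / 0.00910234 = 8.2848 rad/s.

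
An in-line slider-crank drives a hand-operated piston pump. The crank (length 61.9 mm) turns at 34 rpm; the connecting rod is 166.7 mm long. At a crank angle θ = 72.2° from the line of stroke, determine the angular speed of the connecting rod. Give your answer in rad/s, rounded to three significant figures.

0.432

ω = 3.56 rad/s (converted from 34 rpm).
The rod makes angle φ with the slider axis where L sinφ = r sinθ; differentiating, L cosφ·φ̇ = r ω cosθ.
L cosφ = √(L² − r² sin²θ) = 0.15593 m.
|ω_rod| = r ω |cosθ| / √(L² − r² sin²θ) = 0.0619·3.56·0.30570/0.15593 = 0.43206 rad/s.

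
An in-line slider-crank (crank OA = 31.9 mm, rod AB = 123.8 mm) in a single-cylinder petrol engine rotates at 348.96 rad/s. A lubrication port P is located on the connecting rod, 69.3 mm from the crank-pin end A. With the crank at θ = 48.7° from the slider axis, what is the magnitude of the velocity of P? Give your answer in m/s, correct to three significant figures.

ω = 349 rad/s.  Crank-pin speed |V_A| = rω = 11.132 m/s, perpendicular to OA.
Rod angle: sinφ = −(r/L) sinθ ⇒ φ = -11.162°; ω_rod = −rω cosθ/√(L²−r²sin²θ) = -60.49 rad/s.
V_P = V_A + ω_rod × AP, with AP = 0.0693 m along the rod.
Components: V_Px = −rω sinθ − a·ω_rod·sinφ = -9.1744 m/s;  V_Py = rω cosθ + a·ω_rod·cosφ = +3.2344 m/s.
|V_P| = √(V_Px² + V_Py²) = 9.7279 m/s.

9.73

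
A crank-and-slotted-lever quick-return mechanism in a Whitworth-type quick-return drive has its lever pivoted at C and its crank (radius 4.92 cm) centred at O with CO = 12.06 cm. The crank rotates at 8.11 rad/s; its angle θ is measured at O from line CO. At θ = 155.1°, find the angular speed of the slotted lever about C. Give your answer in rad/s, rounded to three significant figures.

3.87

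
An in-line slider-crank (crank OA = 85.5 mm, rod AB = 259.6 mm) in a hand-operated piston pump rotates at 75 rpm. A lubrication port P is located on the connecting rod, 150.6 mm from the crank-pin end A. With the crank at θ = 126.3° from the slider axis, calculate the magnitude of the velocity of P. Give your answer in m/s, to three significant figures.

ω = 7.854 rad/s.  Crank-pin speed |V_A| = rω = 0.67152 m/s, perpendicular to OA.
Rod angle: sinφ = −(r/L) sinθ ⇒ φ = -15.393°; ω_rod = −rω cosθ/√(L²−r²sin²θ) = +1.5884 rad/s.
V_P = V_A + ω_rod × AP, with AP = 0.1506 m along the rod.
Components: V_Px = −rω sinθ − a·ω_rod·sinφ = -0.4777 m/s;  V_Py = rω cosθ + a·ω_rod·cosφ = -0.16692 m/s.
|V_P| = √(V_Px² + V_Py²) = 0.50602 m/s.

0.506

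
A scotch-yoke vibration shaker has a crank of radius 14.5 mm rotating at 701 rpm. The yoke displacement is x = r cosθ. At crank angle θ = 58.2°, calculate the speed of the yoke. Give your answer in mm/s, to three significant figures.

ω = 73.41 rad/s (from 701 rpm).
x = r cosθ ⇒ ẋ = −rω sinθ.
|v| = rω|sinθ| = 0.0145·73.41·|sin 58.2°| = 0.90465 m/s = 904.65 mm/s.

905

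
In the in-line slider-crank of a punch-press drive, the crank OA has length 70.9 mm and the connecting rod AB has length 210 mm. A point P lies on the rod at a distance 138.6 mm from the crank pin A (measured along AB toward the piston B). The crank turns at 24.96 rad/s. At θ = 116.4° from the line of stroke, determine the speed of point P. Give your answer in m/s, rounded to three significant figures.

1.45

ω = 24.96 rad/s.  Crank-pin speed |V_A| = rω = 1.7697 m/s, perpendicular to OA.
Rod angle: sinφ = −(r/L) sinθ ⇒ φ = -17.602°; ω_rod = −rω cosθ/√(L²−r²sin²θ) = +3.931 rad/s.
V_P = V_A + ω_rod × AP, with AP = 0.1386 m along the rod.
Components: V_Px = −rω sinθ − a·ω_rod·sinφ = -1.4203 m/s;  V_Py = rω cosθ + a·ω_rod·cosφ = -0.26753 m/s.
|V_P| = √(V_Px² + V_Py²) = 1.4453 m/s.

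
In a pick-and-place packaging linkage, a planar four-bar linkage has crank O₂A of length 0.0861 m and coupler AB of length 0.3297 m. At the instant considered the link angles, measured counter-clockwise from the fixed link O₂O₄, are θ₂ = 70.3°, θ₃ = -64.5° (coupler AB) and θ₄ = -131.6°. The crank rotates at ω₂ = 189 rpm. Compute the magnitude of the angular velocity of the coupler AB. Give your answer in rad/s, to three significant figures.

2.09

ω₂ = 19.79 rad/s (from 189 rpm).
Differentiating the loop-closure r₂e^{iθ₂}+r₃e^{iθ₃}=r₁+r₄e^{iθ₄} gives r₂ω₂e^{iθ₂}+r₃ω₃e^{iθ₃}=r₄ω₄e^{iθ₄}.
Eliminating the other unknown: ω₃ = r₂ω₂ sin(θ₄−θ₂) / [r₃ sin(θ₃−θ₄)].
Numerator sine = +0.37299; denominator sine = +0.92119.
Result = 0.0861·19.79·(+0.37299) / (0.3297·(+0.92119)) = +2.0928 rad/s; magnitude 2.0928 rad/s.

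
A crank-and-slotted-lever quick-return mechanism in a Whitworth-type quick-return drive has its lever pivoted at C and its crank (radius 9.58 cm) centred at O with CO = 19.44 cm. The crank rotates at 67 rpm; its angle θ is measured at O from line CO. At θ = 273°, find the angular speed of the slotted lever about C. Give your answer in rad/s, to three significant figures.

1.46

ω = 7.016 rad/s (from 67 rpm).
Crank pin A relative to C: A = (d + r cosθ, r sinθ); lever angle φ = atan2(r sinθ, d + r cosθ).
Differentiating tanφ: φ̇ = rω(d cosθ + r)/(d² + r² + 2dr cosθ).
d² + r² + 2dr cosθ = |CA|² = 0.0489184 m²;  d cosθ + r = +0.10597 m.
|ω_lever| = |0.0958·7.016·+0.10597| / 0.0489184 = 1.4561 rad/s.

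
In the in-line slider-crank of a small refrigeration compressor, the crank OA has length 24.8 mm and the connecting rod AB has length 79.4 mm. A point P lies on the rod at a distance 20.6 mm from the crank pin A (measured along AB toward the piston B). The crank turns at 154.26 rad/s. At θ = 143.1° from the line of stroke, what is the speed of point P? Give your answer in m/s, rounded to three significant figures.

3.12

ω = 154.3 rad/s.  Crank-pin speed |V_A| = rω = 3.8256 m/s, perpendicular to OA.
Rod angle: sinφ = −(r/L) sinθ ⇒ φ = -10.809°; ω_rod = −rω cosθ/√(L²−r²sin²θ) = +39.226 rad/s.
V_P = V_A + ω_rod × AP, with AP = 0.0206 m along the rod.
Components: V_Px = −rω sinθ − a·ω_rod·sinφ = -2.1455 m/s;  V_Py = rω cosθ + a·ω_rod·cosφ = -2.2656 m/s.
|V_P| = √(V_Px² + V_Py²) = 3.1202 m/s.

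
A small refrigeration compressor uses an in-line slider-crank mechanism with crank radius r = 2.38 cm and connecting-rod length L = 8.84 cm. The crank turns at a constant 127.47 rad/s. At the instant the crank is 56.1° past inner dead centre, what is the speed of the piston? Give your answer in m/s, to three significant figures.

2.91

ω = 127.5 rad/s
For an in-line slider-crank, x = r cosθ + √(L² − r² sin²θ), so v = −rω sinθ·[1 + r cosθ/√(L² − r² sin²θ)].
With r = 0.0238 m, L = 0.0884 m, θ = 56.1°: √(L² − r² sin²θ) = 0.086165 m.
v = −0.0238·127.5·0.83001·[1 + 0.0238·0.55775/0.086165] = -2.906 m/s.
|v| = 2.906 m/s.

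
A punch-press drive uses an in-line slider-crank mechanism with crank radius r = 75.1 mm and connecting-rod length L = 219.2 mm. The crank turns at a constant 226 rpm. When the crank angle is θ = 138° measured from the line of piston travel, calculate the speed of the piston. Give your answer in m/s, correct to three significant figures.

ω = 2π·226/60 = 23.67 rad/s
For an in-line slider-crank, x = r cosθ + √(L² − r² sin²θ), so v = −rω sinθ·[1 + r cosθ/√(L² − r² sin²θ)].
With r = 0.0751 m, L = 0.2192 m, θ = 138°: √(L² − r² sin²θ) = 0.21336 m.
v = −0.0751·23.67·0.66913·[1 + 0.0751·-0.74314/0.21336] = -0.8782 m/s.
|v| = 0.8782 m/s.

0.878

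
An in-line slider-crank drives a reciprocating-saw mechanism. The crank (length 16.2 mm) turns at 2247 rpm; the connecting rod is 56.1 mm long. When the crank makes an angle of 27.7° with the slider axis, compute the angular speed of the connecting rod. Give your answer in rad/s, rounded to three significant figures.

60.7

ω = 235.3 rad/s (converted from 2247 rpm).
The rod makes angle φ with the slider axis where L sinφ = r sinθ; differentiating, L cosφ·φ̇ = r ω cosθ.
L cosφ = √(L² − r² sin²θ) = 0.055592 m.
|ω_rod| = r ω |cosθ| / √(L² − r² sin²θ) = 0.0162·235.3·0.88539/0.055592 = 60.711 rad/s.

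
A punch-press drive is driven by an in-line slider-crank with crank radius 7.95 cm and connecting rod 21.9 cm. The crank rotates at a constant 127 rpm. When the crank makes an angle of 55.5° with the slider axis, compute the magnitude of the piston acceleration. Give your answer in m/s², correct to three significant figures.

ω = 2π·127/60 = 13.3 rad/s
x(θ) = r cosθ + √(L² − r² sin²θ); with ω constant, a = ω²·d²x/dθ².
d²x/dθ² = −r cosθ − r²(cos2θ)/√u − r⁴ sin²2θ/(4u^{3/2}),  u = L² − r² sin²θ = 0.0436684 m².
Substituting r = 0.0795 m, L = 0.219 m, θ = 55.5°: d²x/dθ² = -0.035144 m.
a = ω²·d²x/dθ² = (13.3)²·(-0.035144) = -6.2161 m/s²;  |a| = 6.2161 m/s².

6.22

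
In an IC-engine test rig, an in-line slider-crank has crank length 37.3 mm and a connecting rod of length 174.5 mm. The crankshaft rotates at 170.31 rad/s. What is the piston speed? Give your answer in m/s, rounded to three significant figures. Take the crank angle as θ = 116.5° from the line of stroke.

ω = 170.3 rad/s
For an in-line slider-crank, x = r cosθ + √(L² − r² sin²θ), so v = −rω sinθ·[1 + r cosθ/√(L² − r² sin²θ)].
With r = 0.0373 m, L = 0.1745 m, θ = 116.5°: √(L² − r² sin²θ) = 0.17128 m.
v = −0.0373·170.3·0.89493·[1 + 0.0373·-0.44620/0.17128] = -5.1327 m/s.
|v| = 5.1327 m/s.

5.13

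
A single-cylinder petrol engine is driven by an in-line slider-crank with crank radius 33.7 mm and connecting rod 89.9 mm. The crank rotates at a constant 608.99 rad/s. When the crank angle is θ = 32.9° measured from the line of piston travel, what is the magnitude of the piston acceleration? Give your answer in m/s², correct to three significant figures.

ω = 609 rad/s
x(θ) = r cosθ + √(L² − r² sin²θ); with ω constant, a = ω²·d²x/dθ².
d²x/dθ² = −r cosθ − r²(cos2θ)/√u − r⁴ sin²2θ/(4u^{3/2}),  u = L² − r² sin²θ = 0.00774694 m².
Substituting r = 0.0337 m, L = 0.0899 m, θ = 32.9°: d²x/dθ² = -0.033978 m.
a = ω²·d²x/dθ² = (609)²·(-0.033978) = -12601 m/s²;  |a| = 12601 m/s².

12600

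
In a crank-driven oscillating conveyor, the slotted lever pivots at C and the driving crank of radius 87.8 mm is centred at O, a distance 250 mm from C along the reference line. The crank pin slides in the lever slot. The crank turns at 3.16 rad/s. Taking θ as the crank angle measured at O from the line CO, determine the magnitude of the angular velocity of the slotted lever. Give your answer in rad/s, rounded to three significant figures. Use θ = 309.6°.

ω = 3.16 rad/s
Crank pin A relative to C: A = (d + r cosθ, r sinθ); lever angle φ = atan2(r sinθ, d + r cosθ).
Differentiating tanφ: φ̇ = rω(d cosθ + r)/(d² + r² + 2dr cosθ).
d² + r² + 2dr cosθ = |CA|² = 0.0981918 m²;  d cosθ + r = +0.24716 m.
|ω_lever| = |0.0878·3.16·+0.24716| / 0.0981918 = 0.69836 rad/s.

0.698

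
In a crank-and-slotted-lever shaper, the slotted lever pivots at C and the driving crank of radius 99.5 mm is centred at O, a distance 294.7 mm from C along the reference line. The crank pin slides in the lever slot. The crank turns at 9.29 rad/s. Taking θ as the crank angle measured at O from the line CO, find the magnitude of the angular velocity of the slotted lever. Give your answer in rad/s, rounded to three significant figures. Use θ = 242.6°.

0.479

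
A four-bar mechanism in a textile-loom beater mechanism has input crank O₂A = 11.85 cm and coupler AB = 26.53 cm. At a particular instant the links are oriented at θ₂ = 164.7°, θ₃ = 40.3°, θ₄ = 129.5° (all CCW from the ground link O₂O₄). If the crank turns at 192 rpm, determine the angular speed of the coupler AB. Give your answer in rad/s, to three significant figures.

5.18

ω₂ = 20.11 rad/s (from 192 rpm).
Differentiating the loop-closure r₂e^{iθ₂}+r₃e^{iθ₃}=r₁+r₄e^{iθ₄} gives r₂ω₂e^{iθ₂}+r₃ω₃e^{iθ₃}=r₄ω₄e^{iθ₄}.
Eliminating the other unknown: ω₃ = r₂ω₂ sin(θ₄−θ₂) / [r₃ sin(θ₃−θ₄)].
Numerator sine = -0.57643; denominator sine = -0.99990.
Result = 0.1185·20.11·(-0.57643) / (0.2653·(-0.99990)) = +5.1773 rad/s; magnitude 5.1773 rad/s.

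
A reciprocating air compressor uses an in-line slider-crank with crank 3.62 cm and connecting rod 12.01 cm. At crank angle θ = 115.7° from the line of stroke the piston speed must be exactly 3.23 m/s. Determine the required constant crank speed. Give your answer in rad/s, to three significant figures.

For an in-line slider-crank, |v_piston| = rω|sinθ|·[1 + r cosθ/√(L² − r² sin²θ)].
With r = 0.0362 m, L = 0.1201 m, θ = 115.7°: the bracketed kinematic factor |dx/dθ| = 0.028189 m.
ω = v/|dx/dθ| = 3.23/0.028189 = 114.58 rad/s.

115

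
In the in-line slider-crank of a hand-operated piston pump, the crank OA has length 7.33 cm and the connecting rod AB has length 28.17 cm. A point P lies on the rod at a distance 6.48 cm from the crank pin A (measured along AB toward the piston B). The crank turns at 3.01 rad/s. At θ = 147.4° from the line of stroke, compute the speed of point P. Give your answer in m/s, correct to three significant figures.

ω = 3.01 rad/s.  Crank-pin speed |V_A| = rω = 0.22063 m/s, perpendicular to OA.
Rod angle: sinφ = −(r/L) sinθ ⇒ φ = -8.059°; ω_rod = −rω cosθ/√(L²−r²sin²θ) = +0.66641 rad/s.
V_P = V_A + ω_rod × AP, with AP = 0.0648 m along the rod.
Components: V_Px = −rω sinθ − a·ω_rod·sinφ = -0.11282 m/s;  V_Py = rω cosθ + a·ω_rod·cosφ = -0.14312 m/s.
|V_P| = √(V_Px² + V_Py²) = 0.18224 m/s.

0.182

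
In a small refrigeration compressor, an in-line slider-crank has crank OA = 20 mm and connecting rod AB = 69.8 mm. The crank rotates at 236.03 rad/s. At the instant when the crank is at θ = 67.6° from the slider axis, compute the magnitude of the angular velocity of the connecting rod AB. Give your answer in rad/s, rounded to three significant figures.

26.7

ω = 236 rad/s
The rod makes angle φ with the slider axis where L sinφ = r sinθ; differentiating, L cosφ·φ̇ = r ω cosθ.
L cosφ = √(L² − r² sin²θ) = 0.067306 m.
|ω_rod| = r ω |cosθ| / √(L² − r² sin²θ) = 0.02·236·0.38107/0.067306 = 26.727 rad/s.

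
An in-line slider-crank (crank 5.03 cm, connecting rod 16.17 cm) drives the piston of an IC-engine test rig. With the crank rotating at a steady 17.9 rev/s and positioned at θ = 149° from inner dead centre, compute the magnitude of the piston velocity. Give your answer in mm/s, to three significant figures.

ω = 2π·17.9 = 112.5 rad/s
For an in-line slider-crank, x = r cosθ + √(L² − r² sin²θ), so v = −rω sinθ·[1 + r cosθ/√(L² − r² sin²θ)].
With r = 0.0503 m, L = 0.1617 m, θ = 149°: √(L² − r² sin²θ) = 0.15961 m.
v = −0.0503·112.5·0.51504·[1 + 0.0503·-0.85717/0.15961] = -2.1266 m/s.
|v| = 2.1266 m/s = 2126.6 mm/s.

2130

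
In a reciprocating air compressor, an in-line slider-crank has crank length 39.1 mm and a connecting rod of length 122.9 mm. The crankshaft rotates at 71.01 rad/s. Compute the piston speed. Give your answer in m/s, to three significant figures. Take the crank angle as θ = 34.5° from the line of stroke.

1.99

ω = 71.01 rad/s
For an in-line slider-crank, x = r cosθ + √(L² − r² sin²θ), so v = −rω sinθ·[1 + r cosθ/√(L² − r² sin²θ)].
With r = 0.0391 m, L = 0.1229 m, θ = 34.5°: √(L² − r² sin²θ) = 0.12089 m.
v = −0.0391·71.01·0.56641·[1 + 0.0391·0.82413/0.12089] = -1.9918 m/s.
|v| = 1.9918 m/s.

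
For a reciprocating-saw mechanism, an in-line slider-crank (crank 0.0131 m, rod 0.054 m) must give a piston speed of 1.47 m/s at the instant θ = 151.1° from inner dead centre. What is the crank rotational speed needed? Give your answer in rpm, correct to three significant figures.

For an in-line slider-crank, |v_piston| = rω|sinθ|·[1 + r cosθ/√(L² − r² sin²θ)].
With r = 0.0131 m, L = 0.054 m, θ = 151.1°: the bracketed kinematic factor |dx/dθ| = 0.0049771 m.
ω = v/|dx/dθ| = 1.47/0.0049771 = 295.35 rad/s.
N = 60ω/(2π) = 2820.4 rpm.

2820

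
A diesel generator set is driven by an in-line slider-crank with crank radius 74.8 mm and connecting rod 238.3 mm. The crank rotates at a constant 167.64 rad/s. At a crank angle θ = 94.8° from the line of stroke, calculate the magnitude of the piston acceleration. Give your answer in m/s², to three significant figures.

ω = 167.6 rad/s
x(θ) = r cosθ + √(L² − r² sin²θ); with ω constant, a = ω²·d²x/dθ².
d²x/dθ² = −r cosθ − r²(cos2θ)/√u − r⁴ sin²2θ/(4u^{3/2}),  u = L² − r² sin²θ = 0.051231 m².
Substituting r = 0.0748 m, L = 0.2383 m, θ = 94.8°: d²x/dθ² = +0.030613 m.
a = ω²·d²x/dθ² = (167.6)²·(+0.030613) = +860.34 m/s²;  |a| = 860.34 m/s².

860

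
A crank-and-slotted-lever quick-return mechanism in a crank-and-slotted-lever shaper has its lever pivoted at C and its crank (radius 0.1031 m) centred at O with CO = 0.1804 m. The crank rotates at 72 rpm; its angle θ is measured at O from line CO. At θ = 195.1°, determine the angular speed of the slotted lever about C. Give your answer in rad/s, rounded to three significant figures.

ω = 7.54 rad/s (from 72 rpm).
Crank pin A relative to C: A = (d + r cosθ, r sinθ); lever angle φ = atan2(r sinθ, d + r cosθ).
Differentiating tanφ: φ̇ = rω(d cosθ + r)/(d² + r² + 2dr cosθ).
d² + r² + 2dr cosθ = |CA|² = 0.00725966 m²;  d cosθ + r = -0.071071 m.
|ω_lever| = |0.1031·7.54·-0.071071| / 0.00725966 = 7.6102 rad/s.

7.61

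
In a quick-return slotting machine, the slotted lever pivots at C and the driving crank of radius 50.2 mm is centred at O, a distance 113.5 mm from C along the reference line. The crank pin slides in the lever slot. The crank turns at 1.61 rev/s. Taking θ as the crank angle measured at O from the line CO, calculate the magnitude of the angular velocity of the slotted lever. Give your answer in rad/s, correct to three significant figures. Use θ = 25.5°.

ω = 10.12 rad/s (from 1.61 rev/s).
Crank pin A relative to C: A = (d + r cosθ, r sinθ); lever angle φ = atan2(r sinθ, d + r cosθ).
Differentiating tanφ: φ̇ = rω(d cosθ + r)/(d² + r² + 2dr cosθ).
d² + r² + 2dr cosθ = |CA|² = 0.0256876 m²;  d cosθ + r = +0.15264 m.
|ω_lever| = |0.0502·10.12·+0.15264| / 0.0256876 = 3.0176 rad/s.

3.02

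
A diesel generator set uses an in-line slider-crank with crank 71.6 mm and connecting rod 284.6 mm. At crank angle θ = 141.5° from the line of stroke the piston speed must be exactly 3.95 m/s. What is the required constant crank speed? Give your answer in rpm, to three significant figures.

For an in-line slider-crank, |v_piston| = rω|sinθ|·[1 + r cosθ/√(L² − r² sin²θ)].
With r = 0.0716 m, L = 0.2846 m, θ = 141.5°: the bracketed kinematic factor |dx/dθ| = 0.035687 m.
ω = v/|dx/dθ| = 3.95/0.035687 = 110.69 rad/s.
N = 60ω/(2π) = 1057 rpm.

1060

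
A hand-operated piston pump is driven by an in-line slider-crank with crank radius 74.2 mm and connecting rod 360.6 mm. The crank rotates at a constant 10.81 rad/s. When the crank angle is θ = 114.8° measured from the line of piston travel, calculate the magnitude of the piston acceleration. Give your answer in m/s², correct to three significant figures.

ω = 10.81 rad/s
x(θ) = r cosθ + √(L² − r² sin²θ); with ω constant, a = ω²·d²x/dθ².
d²x/dθ² = −r cosθ − r²(cos2θ)/√u − r⁴ sin²2θ/(4u^{3/2}),  u = L² − r² sin²θ = 0.125495 m².
Substituting r = 0.0742 m, L = 0.3606 m, θ = 114.8°: d²x/dθ² = +0.041097 m.
a = ω²·d²x/dθ² = (10.81)²·(+0.041097) = +4.8025 m/s²;  |a| = 4.8025 m/s².

4.80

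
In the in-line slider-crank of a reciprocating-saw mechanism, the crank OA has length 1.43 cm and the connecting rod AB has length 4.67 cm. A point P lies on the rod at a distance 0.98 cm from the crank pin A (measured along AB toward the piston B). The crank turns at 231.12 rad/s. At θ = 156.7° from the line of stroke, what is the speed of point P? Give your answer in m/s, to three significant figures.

2.70

ω = 231.1 rad/s.  Crank-pin speed |V_A| = rω = 3.305 m/s, perpendicular to OA.
Rod angle: sinφ = −(r/L) sinθ ⇒ φ = -6.957°; ω_rod = −rω cosθ/√(L²−r²sin²θ) = +65.482 rad/s.
V_P = V_A + ω_rod × AP, with AP = 0.0098 m along the rod.
Components: V_Px = −rω sinθ − a·ω_rod·sinφ = -1.2296 m/s;  V_Py = rω cosθ + a·ω_rod·cosφ = -2.3985 m/s.
|V_P| = √(V_Px² + V_Py²) = 2.6953 m/s.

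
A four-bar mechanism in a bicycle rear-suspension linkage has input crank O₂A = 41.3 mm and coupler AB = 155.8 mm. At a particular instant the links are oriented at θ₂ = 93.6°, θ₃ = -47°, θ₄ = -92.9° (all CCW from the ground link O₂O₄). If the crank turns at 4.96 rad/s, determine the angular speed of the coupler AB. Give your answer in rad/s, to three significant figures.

ω₂ = 4.96 rad/s
Differentiating the loop-closure r₂e^{iθ₂}+r₃e^{iθ₃}=r₁+r₄e^{iθ₄} gives r₂ω₂e^{iθ₂}+r₃ω₃e^{iθ₃}=r₄ω₄e^{iθ₄}.
Eliminating the other unknown: ω₃ = r₂ω₂ sin(θ₄−θ₂) / [r₃ sin(θ₃−θ₄)].
Numerator sine = +0.11320; denominator sine = +0.71813.
Result = 0.0413·4.96·(+0.11320) / (0.1558·(+0.71813)) = +0.20726 rad/s; magnitude 0.20726 rad/s.

0.207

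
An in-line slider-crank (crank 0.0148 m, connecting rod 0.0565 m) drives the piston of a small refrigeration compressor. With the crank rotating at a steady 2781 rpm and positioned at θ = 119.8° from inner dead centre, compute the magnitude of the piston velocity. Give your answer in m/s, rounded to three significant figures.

3.24

ω = 2π·2781/60 = 291.2 rad/s
For an in-line slider-crank, x = r cosθ + √(L² − r² sin²θ), so v = −rω sinθ·[1 + r cosθ/√(L² − r² sin²θ)].
With r = 0.0148 m, L = 0.0565 m, θ = 119.8°: √(L² − r² sin²θ) = 0.055021 m.
v = −0.0148·291.2·0.86777·[1 + 0.0148·-0.49697/0.055021] = -3.2402 m/s.
|v| = 3.2402 m/s.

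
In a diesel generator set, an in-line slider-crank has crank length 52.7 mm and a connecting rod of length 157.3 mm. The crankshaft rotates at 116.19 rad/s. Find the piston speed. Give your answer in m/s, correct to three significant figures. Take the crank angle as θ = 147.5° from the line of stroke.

2.34

ω = 116.2 rad/s
For an in-line slider-crank, x = r cosθ + √(L² − r² sin²θ), so v = −rω sinθ·[1 + r cosθ/√(L² − r² sin²θ)].
With r = 0.0527 m, L = 0.1573 m, θ = 147.5°: √(L² − r² sin²θ) = 0.15473 m.
v = −0.0527·116.2·0.53730·[1 + 0.0527·-0.84339/0.15473] = -2.3449 m/s.
|v| = 2.3449 m/s.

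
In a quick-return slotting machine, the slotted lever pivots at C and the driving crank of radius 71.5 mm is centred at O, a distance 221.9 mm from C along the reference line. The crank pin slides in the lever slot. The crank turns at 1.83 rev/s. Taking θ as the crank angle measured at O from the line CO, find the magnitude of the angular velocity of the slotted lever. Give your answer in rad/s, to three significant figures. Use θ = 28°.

2.67

ω = 11.5 rad/s (from 1.83 rev/s).
Crank pin A relative to C: A = (d + r cosθ, r sinθ); lever angle φ = atan2(r sinθ, d + r cosθ).
Differentiating tanφ: φ̇ = rω(d cosθ + r)/(d² + r² + 2dr cosθ).
d² + r² + 2dr cosθ = |CA|² = 0.0823693 m²;  d cosθ + r = +0.26743 m.
|ω_lever| = |0.0715·11.5·+0.26743| / 0.0823693 = 2.6692 rad/s.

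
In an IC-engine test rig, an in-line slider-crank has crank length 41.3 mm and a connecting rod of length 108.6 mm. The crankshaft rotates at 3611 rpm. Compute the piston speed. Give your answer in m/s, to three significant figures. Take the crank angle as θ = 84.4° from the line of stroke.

16.2

ω = 2π·3611/60 = 378.1 rad/s
For an in-line slider-crank, x = r cosθ + √(L² − r² sin²θ), so v = −rω sinθ·[1 + r cosθ/√(L² − r² sin²θ)].
With r = 0.0413 m, L = 0.1086 m, θ = 84.4°: √(L² − r² sin²θ) = 0.10052 m.
v = −0.0413·378.1·0.99523·[1 + 0.0413·0.09758/0.10052] = -16.166 m/s.
|v| = 16.166 m/s.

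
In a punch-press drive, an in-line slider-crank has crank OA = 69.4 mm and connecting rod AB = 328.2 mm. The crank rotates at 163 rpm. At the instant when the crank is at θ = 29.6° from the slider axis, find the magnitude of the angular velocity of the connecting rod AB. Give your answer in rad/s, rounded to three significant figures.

3.16

ω = 17.07 rad/s (converted from 163 rpm).
The rod makes angle φ with the slider axis where L sinφ = r sinθ; differentiating, L cosφ·φ̇ = r ω cosθ.
L cosφ = √(L² − r² sin²θ) = 0.3264 m.
|ω_rod| = r ω |cosθ| / √(L² − r² sin²θ) = 0.0694·17.07·0.86949/0.3264 = 3.1556 rad/s.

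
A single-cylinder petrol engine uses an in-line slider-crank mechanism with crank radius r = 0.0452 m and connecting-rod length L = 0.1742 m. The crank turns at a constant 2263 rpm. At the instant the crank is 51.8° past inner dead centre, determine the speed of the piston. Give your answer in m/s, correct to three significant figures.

9.80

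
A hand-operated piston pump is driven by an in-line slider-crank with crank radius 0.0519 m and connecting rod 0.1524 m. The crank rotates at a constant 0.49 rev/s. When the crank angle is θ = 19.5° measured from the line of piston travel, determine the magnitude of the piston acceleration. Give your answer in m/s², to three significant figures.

0.597

ω = 2π·0.49 = 3.079 rad/s
x(θ) = r cosθ + √(L² − r² sin²θ); with ω constant, a = ω²·d²x/dθ².
d²x/dθ² = −r cosθ − r²(cos2θ)/√u − r⁴ sin²2θ/(4u^{3/2}),  u = L² − r² sin²θ = 0.0229256 m².
Substituting r = 0.0519 m, L = 0.1524 m, θ = 19.5°: d²x/dθ² = -0.062955 m.
a = ω²·d²x/dθ² = (3.079)²·(-0.062955) = -0.59674 m/s²;  |a| = 0.59674 m/s².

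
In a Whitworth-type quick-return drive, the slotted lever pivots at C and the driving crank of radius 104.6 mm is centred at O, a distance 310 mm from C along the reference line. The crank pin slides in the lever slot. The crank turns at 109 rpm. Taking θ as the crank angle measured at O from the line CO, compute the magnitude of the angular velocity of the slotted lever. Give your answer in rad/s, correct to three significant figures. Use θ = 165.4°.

ω = 11.41 rad/s (from 109 rpm).
Crank pin A relative to C: A = (d + r cosθ, r sinθ); lever angle φ = atan2(r sinθ, d + r cosθ).
Differentiating tanφ: φ̇ = rω(d cosθ + r)/(d² + r² + 2dr cosθ).
d² + r² + 2dr cosθ = |CA|² = 0.0442833 m²;  d cosθ + r = -0.19539 m.
|ω_lever| = |0.1046·11.41·-0.19539| / 0.0442833 = 5.268 rad/s.

5.27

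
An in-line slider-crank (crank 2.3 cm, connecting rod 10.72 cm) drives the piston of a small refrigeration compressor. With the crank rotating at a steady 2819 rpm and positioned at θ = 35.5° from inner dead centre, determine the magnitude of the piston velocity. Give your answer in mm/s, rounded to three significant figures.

ω = 2π·2819/60 = 295.2 rad/s
For an in-line slider-crank, x = r cosθ + √(L² − r² sin²θ), so v = −rω sinθ·[1 + r cosθ/√(L² − r² sin²θ)].
With r = 0.023 m, L = 0.1072 m, θ = 35.5°: √(L² − r² sin²θ) = 0.10636 m.
v = −0.023·295.2·0.58070·[1 + 0.023·0.81412/0.10636] = -4.6369 m/s.
|v| = 4.6369 m/s = 4636.9 mm/s.

4640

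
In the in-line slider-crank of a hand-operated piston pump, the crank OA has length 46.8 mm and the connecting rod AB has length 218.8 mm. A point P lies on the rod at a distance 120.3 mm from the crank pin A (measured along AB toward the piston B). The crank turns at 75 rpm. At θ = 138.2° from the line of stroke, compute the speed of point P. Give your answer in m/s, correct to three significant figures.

ω = 7.854 rad/s.  Crank-pin speed |V_A| = rω = 0.36757 m/s, perpendicular to OA.
Rod angle: sinφ = −(r/L) sinθ ⇒ φ = -8.196°; ω_rod = −rω cosθ/√(L²−r²sin²θ) = +1.2653 rad/s.
V_P = V_A + ω_rod × AP, with AP = 0.1203 m along the rod.
Components: V_Px = −rω sinθ − a·ω_rod·sinφ = -0.22329 m/s;  V_Py = rω cosθ + a·ω_rod·cosφ = -0.12336 m/s.
|V_P| = √(V_Px² + V_Py²) = 0.2551 m/s.

0.255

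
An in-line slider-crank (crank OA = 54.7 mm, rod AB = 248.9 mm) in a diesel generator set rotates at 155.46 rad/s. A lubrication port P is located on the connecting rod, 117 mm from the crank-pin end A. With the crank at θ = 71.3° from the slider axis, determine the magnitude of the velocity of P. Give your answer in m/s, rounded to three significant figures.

ω = 155.5 rad/s.  Crank-pin speed |V_A| = rω = 8.5037 m/s, perpendicular to OA.
Rod angle: sinφ = −(r/L) sinθ ⇒ φ = -12.015°; ω_rod = −rω cosθ/√(L²−r²sin²θ) = -11.199 rad/s.
V_P = V_A + ω_rod × AP, with AP = 0.117 m along the rod.
Components: V_Px = −rω sinθ − a·ω_rod·sinφ = -8.3275 m/s;  V_Py = rω cosθ + a·ω_rod·cosφ = +1.4448 m/s.
|V_P| = √(V_Px² + V_Py²) = 8.4519 m/s.

8.45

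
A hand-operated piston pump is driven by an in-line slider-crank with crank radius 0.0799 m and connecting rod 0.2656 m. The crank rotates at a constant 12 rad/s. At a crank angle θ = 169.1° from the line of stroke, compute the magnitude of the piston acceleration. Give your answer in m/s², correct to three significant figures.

8.07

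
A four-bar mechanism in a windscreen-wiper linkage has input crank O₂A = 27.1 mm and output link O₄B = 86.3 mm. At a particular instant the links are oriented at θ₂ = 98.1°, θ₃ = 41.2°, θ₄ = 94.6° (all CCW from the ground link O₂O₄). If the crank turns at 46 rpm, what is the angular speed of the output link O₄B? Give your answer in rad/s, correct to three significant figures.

1.58

ω₂ = 4.817 rad/s (from 46 rpm).
Differentiating the loop-closure r₂e^{iθ₂}+r₃e^{iθ₃}=r₁+r₄e^{iθ₄} gives r₂ω₂e^{iθ₂}+r₃ω₃e^{iθ₃}=r₄ω₄e^{iθ₄}.
Eliminating the other unknown: ω₄ = r₂ω₂ sin(θ₂−θ₃) / [r₄ sin(θ₄−θ₃)].
Numerator sine = +0.83772; denominator sine = +0.80282.
Result = 0.0271·4.817·(+0.83772) / (0.0863·(+0.80282)) = +1.5784 rad/s; magnitude 1.5784 rad/s.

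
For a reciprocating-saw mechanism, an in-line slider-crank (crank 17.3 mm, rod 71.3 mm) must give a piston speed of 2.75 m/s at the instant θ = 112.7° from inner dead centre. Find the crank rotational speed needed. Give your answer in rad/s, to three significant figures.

For an in-line slider-crank, |v_piston| = rω|sinθ|·[1 + r cosθ/√(L² − r² sin²θ)].
With r = 0.0173 m, L = 0.0713 m, θ = 112.7°: the bracketed kinematic factor |dx/dθ| = 0.014427 m.
ω = v/|dx/dθ| = 2.75/0.014427 = 190.62 rad/s.

191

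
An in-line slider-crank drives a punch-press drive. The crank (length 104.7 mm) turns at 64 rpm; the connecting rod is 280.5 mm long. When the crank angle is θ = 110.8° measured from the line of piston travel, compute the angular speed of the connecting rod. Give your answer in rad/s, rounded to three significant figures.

0.948

ω = 6.702 rad/s (converted from 64 rpm).
The rod makes angle φ with the slider axis where L sinφ = r sinθ; differentiating, L cosφ·φ̇ = r ω cosθ.
L cosφ = √(L² − r² sin²θ) = 0.26287 m.
|ω_rod| = r ω |cosθ| / √(L² − r² sin²θ) = 0.1047·6.702·0.35511/0.26287 = 0.94792 rad/s.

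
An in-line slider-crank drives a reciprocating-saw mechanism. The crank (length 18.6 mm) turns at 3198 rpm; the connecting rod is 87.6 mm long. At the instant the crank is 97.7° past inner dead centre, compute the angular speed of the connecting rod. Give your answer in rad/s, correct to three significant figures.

9.75

ω = 334.9 rad/s (converted from 3198 rpm).
The rod makes angle φ with the slider axis where L sinφ = r sinθ; differentiating, L cosφ·φ̇ = r ω cosθ.
L cosφ = √(L² − r² sin²θ) = 0.085639 m.
|ω_rod| = r ω |cosθ| / √(L² − r² sin²θ) = 0.0186·334.9·0.13399/0.085639 = 9.7456 rad/s.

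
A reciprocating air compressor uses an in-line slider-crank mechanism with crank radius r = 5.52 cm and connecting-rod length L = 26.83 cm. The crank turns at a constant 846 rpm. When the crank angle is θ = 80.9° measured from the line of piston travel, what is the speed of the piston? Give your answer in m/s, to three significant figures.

4.99

ω = 2π·846/60 = 88.59 rad/s
For an in-line slider-crank, x = r cosθ + √(L² − r² sin²θ), so v = −rω sinθ·[1 + r cosθ/√(L² − r² sin²θ)].
With r = 0.0552 m, L = 0.2683 m, θ = 80.9°: √(L² − r² sin²θ) = 0.26271 m.
v = −0.0552·88.59·0.98741·[1 + 0.0552·0.15816/0.26271] = -4.9893 m/s.
|v| = 4.9893 m/s.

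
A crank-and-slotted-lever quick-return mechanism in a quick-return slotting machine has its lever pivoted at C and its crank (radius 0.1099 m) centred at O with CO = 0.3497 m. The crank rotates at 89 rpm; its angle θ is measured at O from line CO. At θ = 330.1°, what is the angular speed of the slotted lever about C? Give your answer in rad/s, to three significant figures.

ω = 9.32 rad/s (from 89 rpm).
Crank pin A relative to C: A = (d + r cosθ, r sinθ); lever angle φ = atan2(r sinθ, d + r cosθ).
Differentiating tanφ: φ̇ = rω(d cosθ + r)/(d² + r² + 2dr cosθ).
d² + r² + 2dr cosθ = |CA|² = 0.201001 m²;  d cosθ + r = +0.41305 m.
|ω_lever| = |0.1099·9.32·+0.41305| / 0.201001 = 2.1049 rad/s.

2.10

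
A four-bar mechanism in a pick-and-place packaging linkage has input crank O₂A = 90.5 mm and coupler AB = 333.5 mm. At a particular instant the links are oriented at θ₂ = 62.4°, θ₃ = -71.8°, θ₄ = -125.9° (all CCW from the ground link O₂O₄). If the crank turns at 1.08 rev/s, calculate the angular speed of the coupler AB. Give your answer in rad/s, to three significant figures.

ω₂ = 6.786 rad/s (from 1.08 rev/s).
Differentiating the loop-closure r₂e^{iθ₂}+r₃e^{iθ₃}=r₁+r₄e^{iθ₄} gives r₂ω₂e^{iθ₂}+r₃ω₃e^{iθ₃}=r₄ω₄e^{iθ₄}.
Eliminating the other unknown: ω₃ = r₂ω₂ sin(θ₄−θ₂) / [r₃ sin(θ₃−θ₄)].
Numerator sine = +0.14436; denominator sine = +0.81004.
Result = 0.0905·6.786·(+0.14436) / (0.3335·(+0.81004)) = +0.32816 rad/s; magnitude 0.32816 rad/s.

0.328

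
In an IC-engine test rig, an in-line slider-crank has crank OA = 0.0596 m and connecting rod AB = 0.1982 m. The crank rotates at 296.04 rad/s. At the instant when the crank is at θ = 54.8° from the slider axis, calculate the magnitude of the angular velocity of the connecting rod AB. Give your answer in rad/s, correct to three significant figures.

ω = 296 rad/s
The rod makes angle φ with the slider axis where L sinφ = r sinθ; differentiating, L cosφ·φ̇ = r ω cosθ.
L cosφ = √(L² − r² sin²θ) = 0.19212 m.
|ω_rod| = r ω |cosθ| / √(L² − r² sin²θ) = 0.0596·296·0.57643/0.19212 = 52.938 rad/s.

52.9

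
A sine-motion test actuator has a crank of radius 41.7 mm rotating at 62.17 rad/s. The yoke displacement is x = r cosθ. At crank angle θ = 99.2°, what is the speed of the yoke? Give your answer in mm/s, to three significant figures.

2560

ω = 62.17 rad/s
x = r cosθ ⇒ ẋ = −rω sinθ.
|v| = rω|sinθ| = 0.0417·62.17·|sin 99.2°| = 2.5591 m/s = 2559.1 mm/s.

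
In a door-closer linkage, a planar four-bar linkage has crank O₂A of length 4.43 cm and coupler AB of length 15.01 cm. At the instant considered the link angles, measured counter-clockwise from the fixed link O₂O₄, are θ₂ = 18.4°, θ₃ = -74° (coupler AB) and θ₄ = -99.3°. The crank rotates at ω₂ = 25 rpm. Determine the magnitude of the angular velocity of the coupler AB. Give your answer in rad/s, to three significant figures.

1.60

ω₂ = 2.618 rad/s (from 25 rpm).
Differentiating the loop-closure r₂e^{iθ₂}+r₃e^{iθ₃}=r₁+r₄e^{iθ₄} gives r₂ω₂e^{iθ₂}+r₃ω₃e^{iθ₃}=r₄ω₄e^{iθ₄}.
Eliminating the other unknown: ω₃ = r₂ω₂ sin(θ₄−θ₂) / [r₃ sin(θ₃−θ₄)].
Numerator sine = -0.88539; denominator sine = +0.42736.
Result = 0.0443·2.618·(-0.88539) / (0.1501·(+0.42736)) = -1.6008 rad/s; magnitude 1.6008 rad/s.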